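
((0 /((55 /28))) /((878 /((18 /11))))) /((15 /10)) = 0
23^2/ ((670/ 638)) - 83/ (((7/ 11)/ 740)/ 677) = -153226056643/ 2345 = -65341601.98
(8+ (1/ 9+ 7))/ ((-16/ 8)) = -68/ 9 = -7.56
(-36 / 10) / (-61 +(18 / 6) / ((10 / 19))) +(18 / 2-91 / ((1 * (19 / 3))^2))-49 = -8425231 / 199633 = -42.20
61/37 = 1.65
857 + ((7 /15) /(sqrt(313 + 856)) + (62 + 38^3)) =sqrt(1169) /2505 + 55791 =55791.01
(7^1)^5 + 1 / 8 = 134457 / 8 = 16807.12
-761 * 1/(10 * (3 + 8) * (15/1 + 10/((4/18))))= -761/6600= -0.12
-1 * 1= -1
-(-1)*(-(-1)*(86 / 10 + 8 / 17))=9.07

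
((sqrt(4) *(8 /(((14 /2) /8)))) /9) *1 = 128 /63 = 2.03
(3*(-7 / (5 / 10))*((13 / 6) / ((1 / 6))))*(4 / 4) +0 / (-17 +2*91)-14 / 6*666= -2100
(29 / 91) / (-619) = -29 / 56329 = -0.00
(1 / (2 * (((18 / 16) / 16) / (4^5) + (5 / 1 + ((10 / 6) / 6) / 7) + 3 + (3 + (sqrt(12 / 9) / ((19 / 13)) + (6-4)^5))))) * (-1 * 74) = -39199418957410467840 / 45582830874502423993 + 415440057554436096 * sqrt(3) / 45582830874502423993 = -0.84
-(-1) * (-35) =-35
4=4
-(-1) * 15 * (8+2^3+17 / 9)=805 / 3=268.33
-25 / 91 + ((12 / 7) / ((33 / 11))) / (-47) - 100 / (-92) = 78704 / 98371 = 0.80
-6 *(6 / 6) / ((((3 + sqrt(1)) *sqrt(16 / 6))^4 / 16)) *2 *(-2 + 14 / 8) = 27 / 1024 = 0.03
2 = 2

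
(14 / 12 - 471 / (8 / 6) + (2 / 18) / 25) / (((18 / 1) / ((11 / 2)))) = -3485581 / 32400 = -107.58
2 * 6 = 12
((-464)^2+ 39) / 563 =215335 / 563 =382.48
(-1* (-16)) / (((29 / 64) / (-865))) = -885760 / 29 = -30543.45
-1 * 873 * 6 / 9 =-582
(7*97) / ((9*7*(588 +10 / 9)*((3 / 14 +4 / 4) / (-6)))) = -4074 / 45067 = -0.09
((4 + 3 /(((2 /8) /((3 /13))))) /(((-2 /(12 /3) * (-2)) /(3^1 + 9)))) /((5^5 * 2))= 528 /40625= 0.01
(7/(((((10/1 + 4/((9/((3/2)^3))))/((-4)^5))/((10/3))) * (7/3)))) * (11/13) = -225280/299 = -753.44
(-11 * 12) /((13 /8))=-1056 /13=-81.23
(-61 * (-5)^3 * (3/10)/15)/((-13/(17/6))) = -5185/156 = -33.24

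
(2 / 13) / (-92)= -1 / 598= -0.00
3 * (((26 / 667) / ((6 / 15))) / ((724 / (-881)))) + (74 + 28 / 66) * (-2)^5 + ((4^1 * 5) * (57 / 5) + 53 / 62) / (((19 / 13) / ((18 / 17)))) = -353621705578091 / 159566807532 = -2216.14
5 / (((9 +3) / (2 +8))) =25 / 6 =4.17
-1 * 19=-19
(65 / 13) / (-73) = -5 / 73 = -0.07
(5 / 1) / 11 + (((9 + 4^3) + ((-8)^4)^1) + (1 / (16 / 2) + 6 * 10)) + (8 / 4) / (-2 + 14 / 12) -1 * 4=4223.18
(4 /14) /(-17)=-2 /119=-0.02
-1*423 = -423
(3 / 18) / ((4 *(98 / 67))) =67 / 2352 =0.03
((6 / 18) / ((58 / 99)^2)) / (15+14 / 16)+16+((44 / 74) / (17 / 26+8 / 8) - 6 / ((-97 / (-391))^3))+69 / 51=-989235945289228741 / 2636537911657217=-375.20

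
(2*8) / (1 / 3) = 48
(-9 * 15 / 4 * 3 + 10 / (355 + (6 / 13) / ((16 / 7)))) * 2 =-202.44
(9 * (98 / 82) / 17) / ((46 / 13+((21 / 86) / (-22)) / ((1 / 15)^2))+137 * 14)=10846836 / 32898912295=0.00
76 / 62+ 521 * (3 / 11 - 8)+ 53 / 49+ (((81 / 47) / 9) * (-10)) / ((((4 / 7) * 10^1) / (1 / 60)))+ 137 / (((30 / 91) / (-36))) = -238537240245 / 12565168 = -18984.01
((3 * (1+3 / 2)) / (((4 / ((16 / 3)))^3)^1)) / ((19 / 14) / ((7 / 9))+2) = 15680 / 3303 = 4.75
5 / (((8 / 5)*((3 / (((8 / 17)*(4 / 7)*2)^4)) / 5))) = 262144000 / 601601763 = 0.44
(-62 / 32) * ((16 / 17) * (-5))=155 / 17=9.12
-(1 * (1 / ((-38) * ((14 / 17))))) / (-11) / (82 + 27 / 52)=-221 / 6277733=-0.00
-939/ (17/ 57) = -53523/ 17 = -3148.41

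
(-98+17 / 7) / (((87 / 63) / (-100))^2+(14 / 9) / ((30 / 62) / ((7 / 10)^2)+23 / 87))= -69726732390000 / 906708712517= -76.90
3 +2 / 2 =4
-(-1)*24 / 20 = 6 / 5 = 1.20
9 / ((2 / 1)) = 9 / 2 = 4.50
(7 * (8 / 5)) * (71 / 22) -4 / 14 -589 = -212959 / 385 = -553.14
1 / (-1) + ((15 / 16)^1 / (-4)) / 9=-197 / 192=-1.03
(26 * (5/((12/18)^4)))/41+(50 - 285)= -71815/328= -218.95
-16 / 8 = -2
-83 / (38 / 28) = -1162 / 19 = -61.16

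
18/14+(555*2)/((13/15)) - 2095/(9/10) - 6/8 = -3428245/3276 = -1046.47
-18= -18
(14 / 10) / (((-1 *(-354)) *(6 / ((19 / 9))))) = 133 / 95580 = 0.00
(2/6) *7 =7/3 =2.33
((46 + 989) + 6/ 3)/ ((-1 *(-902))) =1037/ 902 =1.15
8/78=4/39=0.10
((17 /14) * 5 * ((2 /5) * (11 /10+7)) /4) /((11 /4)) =1377 /770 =1.79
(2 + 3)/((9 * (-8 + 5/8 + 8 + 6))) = 40/477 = 0.08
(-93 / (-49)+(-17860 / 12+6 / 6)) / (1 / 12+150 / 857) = -748534652 / 130193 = -5749.42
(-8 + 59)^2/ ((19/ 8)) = 20808/ 19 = 1095.16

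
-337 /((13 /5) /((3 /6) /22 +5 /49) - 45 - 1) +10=791685 /33842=23.39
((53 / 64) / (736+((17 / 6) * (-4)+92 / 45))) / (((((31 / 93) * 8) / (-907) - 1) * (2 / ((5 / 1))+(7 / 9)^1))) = -5510025 / 5711600512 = -0.00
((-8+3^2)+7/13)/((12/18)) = 30/13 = 2.31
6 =6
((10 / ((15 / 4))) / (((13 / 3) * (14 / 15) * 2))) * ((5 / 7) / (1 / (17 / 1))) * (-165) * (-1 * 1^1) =420750 / 637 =660.52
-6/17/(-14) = 3/119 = 0.03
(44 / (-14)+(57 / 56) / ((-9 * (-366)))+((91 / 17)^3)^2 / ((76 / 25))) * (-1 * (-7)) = 218143536071270581 / 4028463715824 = 54150.55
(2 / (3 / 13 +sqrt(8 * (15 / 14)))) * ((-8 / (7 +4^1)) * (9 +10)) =27664 / 36949-102752 * sqrt(105) / 110847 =-8.75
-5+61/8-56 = -427/8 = -53.38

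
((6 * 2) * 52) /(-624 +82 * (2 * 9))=52 /71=0.73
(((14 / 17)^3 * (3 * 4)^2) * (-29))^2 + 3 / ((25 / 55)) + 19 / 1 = 656540077584512 / 120687845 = 5439985.09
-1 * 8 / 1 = -8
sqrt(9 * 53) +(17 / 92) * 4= 17 / 23 +3 * sqrt(53)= 22.58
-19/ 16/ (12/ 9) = -57/ 64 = -0.89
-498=-498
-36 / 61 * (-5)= 180 / 61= 2.95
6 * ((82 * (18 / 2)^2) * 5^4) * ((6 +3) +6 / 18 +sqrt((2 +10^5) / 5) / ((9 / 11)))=232470000 +6088500 * sqrt(500010)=4537732689.24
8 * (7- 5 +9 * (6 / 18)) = 40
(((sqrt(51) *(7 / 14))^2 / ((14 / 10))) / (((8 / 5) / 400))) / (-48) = -10625 / 224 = -47.43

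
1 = 1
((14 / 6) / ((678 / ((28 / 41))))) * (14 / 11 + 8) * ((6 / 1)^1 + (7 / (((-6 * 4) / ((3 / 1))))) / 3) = 114121 / 917334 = 0.12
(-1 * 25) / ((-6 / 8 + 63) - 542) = 0.05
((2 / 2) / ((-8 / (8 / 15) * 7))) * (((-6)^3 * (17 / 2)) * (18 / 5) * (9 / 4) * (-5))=-24786 / 35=-708.17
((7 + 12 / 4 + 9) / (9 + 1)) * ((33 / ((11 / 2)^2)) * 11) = 114 / 5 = 22.80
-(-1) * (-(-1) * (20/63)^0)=1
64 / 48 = 1.33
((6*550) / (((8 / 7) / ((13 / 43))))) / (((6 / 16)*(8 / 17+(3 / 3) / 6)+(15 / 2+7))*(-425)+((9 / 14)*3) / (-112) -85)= -58858800 / 428080351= -0.14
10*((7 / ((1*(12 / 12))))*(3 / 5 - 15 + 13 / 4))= -1561 / 2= -780.50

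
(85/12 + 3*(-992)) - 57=-36311/12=-3025.92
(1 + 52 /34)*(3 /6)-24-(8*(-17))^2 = -629637 /34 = -18518.74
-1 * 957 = -957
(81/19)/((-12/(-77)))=2079/76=27.36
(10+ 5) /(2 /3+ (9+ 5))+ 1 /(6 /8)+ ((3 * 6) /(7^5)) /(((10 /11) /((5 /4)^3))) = 2.36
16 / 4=4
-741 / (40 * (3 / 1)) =-247 / 40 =-6.18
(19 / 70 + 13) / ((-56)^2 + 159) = 0.00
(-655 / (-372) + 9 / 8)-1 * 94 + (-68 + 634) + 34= 378611 / 744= 508.89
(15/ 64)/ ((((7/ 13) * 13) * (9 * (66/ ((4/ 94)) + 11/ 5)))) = 25/ 10437504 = 0.00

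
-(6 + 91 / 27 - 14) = 125 / 27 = 4.63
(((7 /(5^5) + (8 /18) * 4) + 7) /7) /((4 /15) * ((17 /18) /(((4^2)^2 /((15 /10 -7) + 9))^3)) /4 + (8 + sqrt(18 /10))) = 57651777586739627346100224 /357368076162819677866054375 -4323883232038697224372224 * sqrt(5) /357368076162819677866054375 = 0.13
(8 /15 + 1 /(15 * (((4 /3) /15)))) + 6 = 437 /60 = 7.28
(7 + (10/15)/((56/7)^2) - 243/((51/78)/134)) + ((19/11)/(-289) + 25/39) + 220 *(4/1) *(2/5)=-65384022523/1322464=-49441.06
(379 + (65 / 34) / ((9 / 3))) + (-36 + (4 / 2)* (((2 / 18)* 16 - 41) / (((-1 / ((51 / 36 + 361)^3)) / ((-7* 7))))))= -24187329945886805 / 132192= -182971208135.79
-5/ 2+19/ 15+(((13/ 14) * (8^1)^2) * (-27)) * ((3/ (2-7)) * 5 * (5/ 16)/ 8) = 78457/ 420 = 186.80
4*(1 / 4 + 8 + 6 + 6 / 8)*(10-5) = 300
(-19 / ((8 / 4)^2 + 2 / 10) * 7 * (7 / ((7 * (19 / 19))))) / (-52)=95 / 156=0.61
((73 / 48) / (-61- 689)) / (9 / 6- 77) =73 / 2718000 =0.00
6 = 6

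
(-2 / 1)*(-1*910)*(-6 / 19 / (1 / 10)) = -109200 / 19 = -5747.37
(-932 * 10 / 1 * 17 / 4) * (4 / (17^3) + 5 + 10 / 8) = -143109765 / 578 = -247594.75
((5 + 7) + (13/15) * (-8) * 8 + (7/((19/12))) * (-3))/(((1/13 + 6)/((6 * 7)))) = -2942576/7505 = -392.08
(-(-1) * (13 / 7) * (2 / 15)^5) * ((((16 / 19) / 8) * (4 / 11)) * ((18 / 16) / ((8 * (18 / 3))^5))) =13 / 982911283200000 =0.00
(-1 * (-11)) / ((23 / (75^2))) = 61875 / 23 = 2690.22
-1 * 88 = -88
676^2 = 456976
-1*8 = -8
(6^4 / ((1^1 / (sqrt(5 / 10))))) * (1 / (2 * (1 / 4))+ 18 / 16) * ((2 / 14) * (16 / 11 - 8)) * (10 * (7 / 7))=-1458000 * sqrt(2) / 77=-26778.23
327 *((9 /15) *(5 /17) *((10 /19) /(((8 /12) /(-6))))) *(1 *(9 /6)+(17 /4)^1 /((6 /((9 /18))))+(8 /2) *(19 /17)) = -75944115 /43928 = -1728.83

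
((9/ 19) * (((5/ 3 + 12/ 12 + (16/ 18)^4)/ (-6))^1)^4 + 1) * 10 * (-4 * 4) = -52872191631414442720/ 316866452293664811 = -166.86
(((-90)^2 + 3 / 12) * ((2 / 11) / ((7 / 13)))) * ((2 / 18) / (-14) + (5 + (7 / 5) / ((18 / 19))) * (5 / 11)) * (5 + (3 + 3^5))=19559025655 / 9702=2015978.73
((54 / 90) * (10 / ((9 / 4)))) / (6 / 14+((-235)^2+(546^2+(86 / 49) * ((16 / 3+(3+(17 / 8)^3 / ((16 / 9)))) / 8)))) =12845056 / 1702023424313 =0.00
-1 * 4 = -4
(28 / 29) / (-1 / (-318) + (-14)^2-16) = 8904 / 1659989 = 0.01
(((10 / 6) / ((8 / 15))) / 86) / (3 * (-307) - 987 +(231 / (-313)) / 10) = -39125 / 2054461224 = -0.00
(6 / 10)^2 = 9 / 25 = 0.36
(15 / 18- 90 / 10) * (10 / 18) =-4.54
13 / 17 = 0.76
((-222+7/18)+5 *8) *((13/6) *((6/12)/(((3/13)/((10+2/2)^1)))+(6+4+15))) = -12451621/648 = -19215.46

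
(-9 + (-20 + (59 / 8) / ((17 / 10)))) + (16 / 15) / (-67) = -1686473 / 68340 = -24.68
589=589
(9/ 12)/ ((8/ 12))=9/ 8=1.12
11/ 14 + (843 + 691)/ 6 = 10771/ 42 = 256.45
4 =4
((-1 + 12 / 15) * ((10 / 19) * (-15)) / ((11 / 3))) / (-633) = -30 / 44099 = -0.00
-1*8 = -8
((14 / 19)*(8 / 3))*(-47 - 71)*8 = -105728 / 57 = -1854.88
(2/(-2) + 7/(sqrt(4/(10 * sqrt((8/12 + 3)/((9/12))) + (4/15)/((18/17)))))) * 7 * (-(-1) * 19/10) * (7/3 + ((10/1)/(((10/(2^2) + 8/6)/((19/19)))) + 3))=1642.66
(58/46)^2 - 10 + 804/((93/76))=10636753/16399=648.62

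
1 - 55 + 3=-51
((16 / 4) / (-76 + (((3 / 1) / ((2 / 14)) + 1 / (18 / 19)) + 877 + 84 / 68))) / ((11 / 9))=11016 / 2774563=0.00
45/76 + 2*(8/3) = 5.93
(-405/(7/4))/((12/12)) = -1620/7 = -231.43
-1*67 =-67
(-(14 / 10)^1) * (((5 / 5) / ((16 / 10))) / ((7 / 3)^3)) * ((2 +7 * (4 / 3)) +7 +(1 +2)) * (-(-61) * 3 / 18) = -732 / 49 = -14.94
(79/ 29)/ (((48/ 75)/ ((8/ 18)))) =1975/ 1044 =1.89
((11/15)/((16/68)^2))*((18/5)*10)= 9537/20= 476.85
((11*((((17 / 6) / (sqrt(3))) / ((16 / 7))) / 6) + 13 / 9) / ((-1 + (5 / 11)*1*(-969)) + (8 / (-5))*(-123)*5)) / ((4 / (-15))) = -715 / 71616 - 71995*sqrt(3) / 13750272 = -0.02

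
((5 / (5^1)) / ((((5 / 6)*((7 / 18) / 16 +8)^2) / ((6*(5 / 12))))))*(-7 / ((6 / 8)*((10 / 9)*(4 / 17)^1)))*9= -399748608 / 26703605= -14.97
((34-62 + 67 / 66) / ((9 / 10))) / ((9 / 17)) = -151385 / 2673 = -56.63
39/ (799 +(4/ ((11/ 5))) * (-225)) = 429/ 4289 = 0.10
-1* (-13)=13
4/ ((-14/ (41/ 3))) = -82/ 21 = -3.90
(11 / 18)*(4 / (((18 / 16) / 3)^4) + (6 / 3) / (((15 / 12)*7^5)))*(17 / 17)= 7572565484 / 61261515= 123.61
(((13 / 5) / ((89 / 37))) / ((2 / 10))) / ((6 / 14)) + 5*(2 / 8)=14803 / 1068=13.86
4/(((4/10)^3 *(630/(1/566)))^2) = 625/81375549696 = 0.00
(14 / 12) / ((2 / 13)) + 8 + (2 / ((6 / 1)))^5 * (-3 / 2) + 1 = 5371 / 324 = 16.58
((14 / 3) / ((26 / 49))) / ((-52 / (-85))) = 29155 / 2028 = 14.38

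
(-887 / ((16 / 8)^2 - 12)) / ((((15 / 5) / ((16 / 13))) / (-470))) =-833780 / 39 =-21378.97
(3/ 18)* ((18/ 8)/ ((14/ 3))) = 9/ 112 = 0.08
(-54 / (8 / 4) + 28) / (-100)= -1 / 100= -0.01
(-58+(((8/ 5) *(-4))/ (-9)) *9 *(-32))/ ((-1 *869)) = 1314/ 4345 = 0.30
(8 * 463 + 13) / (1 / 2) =7434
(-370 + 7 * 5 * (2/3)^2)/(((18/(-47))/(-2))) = -149930/81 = -1850.99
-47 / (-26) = 47 / 26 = 1.81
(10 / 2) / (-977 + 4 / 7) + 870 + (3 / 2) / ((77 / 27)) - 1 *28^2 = 18214197 / 210518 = 86.52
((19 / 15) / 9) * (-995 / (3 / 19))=-71839 / 81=-886.90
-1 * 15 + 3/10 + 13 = -17/10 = -1.70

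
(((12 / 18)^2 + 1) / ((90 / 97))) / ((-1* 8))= -1261 / 6480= -0.19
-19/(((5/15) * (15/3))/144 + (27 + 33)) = -8208/25925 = -0.32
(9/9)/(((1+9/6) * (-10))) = -1/25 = -0.04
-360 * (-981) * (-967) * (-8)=2732045760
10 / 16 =5 / 8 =0.62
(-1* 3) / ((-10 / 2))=0.60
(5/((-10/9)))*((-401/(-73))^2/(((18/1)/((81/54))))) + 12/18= -1361945/127896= -10.65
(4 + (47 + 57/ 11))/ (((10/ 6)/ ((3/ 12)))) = 927/ 110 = 8.43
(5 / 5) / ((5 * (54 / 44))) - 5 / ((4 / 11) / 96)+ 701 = -83543 / 135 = -618.84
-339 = -339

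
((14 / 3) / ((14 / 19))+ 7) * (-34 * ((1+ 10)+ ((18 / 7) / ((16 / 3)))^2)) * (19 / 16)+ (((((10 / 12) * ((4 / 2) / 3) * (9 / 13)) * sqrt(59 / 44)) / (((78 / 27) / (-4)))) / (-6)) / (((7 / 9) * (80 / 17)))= -56888375 / 9408+ 459 * sqrt(649) / 416416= -6046.78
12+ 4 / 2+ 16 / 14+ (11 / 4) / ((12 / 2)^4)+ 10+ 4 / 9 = 928589 / 36288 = 25.59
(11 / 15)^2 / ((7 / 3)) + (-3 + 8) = 2746 / 525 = 5.23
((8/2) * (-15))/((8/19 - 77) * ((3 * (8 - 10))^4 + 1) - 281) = 570/946237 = 0.00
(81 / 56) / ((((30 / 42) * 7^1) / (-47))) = -3807 / 280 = -13.60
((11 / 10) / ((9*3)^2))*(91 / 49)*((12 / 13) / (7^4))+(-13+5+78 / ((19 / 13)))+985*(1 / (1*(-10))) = -41228998759 / 775979190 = -53.13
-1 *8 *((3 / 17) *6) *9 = -1296 / 17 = -76.24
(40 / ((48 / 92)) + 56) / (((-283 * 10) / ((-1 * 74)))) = 14726 / 4245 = 3.47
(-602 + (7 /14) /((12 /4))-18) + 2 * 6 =-3647 /6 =-607.83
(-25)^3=-15625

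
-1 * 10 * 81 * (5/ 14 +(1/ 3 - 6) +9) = -20925/ 7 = -2989.29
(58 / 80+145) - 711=-22611 / 40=-565.28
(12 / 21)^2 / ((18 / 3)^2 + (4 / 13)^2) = 676 / 74725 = 0.01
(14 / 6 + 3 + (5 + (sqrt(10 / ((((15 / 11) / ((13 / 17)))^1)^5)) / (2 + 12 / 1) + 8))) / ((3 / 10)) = 20449*sqrt(14586) / 13928355 + 550 / 9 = 61.29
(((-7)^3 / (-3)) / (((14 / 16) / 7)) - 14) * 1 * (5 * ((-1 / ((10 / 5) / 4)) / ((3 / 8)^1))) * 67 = -14482720 / 9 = -1609191.11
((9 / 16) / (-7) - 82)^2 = 84511249 / 12544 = 6737.19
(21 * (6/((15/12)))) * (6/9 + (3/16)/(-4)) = 2499/40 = 62.48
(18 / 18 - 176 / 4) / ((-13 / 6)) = 258 / 13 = 19.85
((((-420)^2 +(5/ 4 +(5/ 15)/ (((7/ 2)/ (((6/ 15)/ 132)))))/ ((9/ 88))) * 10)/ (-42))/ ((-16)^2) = -250064329/ 1524096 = -164.07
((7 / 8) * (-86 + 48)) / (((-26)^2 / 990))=-48.69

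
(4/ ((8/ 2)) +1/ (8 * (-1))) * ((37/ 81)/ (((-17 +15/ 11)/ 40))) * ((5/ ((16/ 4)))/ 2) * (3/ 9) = -71225/ 334368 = -0.21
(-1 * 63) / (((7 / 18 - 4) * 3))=378 / 65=5.82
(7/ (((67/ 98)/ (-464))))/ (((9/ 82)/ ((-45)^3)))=264271896000/ 67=3944356656.72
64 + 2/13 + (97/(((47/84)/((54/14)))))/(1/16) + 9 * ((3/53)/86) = 29974436373/2784938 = 10763.05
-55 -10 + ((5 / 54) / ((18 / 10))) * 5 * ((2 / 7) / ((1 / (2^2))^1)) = -110065 / 1701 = -64.71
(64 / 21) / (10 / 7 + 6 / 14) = 64 / 39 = 1.64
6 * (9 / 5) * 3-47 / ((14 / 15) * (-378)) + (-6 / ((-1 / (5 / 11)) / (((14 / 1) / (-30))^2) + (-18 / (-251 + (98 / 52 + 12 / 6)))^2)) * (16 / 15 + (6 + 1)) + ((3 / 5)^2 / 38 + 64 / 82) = 2971483979819550373 / 77957309686302900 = 38.12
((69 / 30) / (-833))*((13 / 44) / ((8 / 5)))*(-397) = 118703 / 586432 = 0.20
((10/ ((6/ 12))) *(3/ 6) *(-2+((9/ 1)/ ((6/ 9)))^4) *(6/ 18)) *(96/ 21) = 10628180/ 21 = 506103.81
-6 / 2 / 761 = -3 / 761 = -0.00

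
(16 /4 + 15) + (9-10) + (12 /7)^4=63954 /2401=26.64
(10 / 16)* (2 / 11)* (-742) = -1855 / 22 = -84.32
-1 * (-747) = 747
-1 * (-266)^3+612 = 18821708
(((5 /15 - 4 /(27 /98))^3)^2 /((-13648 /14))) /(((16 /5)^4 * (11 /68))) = -234757579249257194375 /476468536709873664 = -492.70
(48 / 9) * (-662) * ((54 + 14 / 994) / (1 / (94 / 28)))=-640226.37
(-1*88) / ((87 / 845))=-74360 / 87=-854.71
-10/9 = -1.11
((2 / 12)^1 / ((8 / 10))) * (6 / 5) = 1 / 4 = 0.25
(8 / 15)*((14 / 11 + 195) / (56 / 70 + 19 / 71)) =1226312 / 12507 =98.05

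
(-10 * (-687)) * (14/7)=13740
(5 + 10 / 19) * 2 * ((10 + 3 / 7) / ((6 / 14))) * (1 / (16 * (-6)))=-2555 / 912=-2.80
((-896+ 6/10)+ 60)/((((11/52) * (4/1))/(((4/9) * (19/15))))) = -4126876/7425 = -555.81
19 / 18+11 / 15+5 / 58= 2447 / 1305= 1.88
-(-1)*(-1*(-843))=843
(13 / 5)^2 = 169 / 25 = 6.76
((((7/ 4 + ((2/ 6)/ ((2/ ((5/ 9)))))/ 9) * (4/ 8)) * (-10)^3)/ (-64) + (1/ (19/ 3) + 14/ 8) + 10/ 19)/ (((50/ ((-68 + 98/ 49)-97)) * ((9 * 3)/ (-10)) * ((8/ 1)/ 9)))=155922703/ 7091712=21.99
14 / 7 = 2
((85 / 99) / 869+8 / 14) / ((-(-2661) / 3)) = 0.00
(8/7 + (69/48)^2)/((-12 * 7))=-1917/50176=-0.04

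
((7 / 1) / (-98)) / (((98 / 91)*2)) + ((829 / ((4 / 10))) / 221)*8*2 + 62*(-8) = -29973625 / 86632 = -345.99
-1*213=-213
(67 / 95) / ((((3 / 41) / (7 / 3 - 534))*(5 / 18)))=-1752586 / 95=-18448.27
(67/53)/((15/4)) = 268/795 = 0.34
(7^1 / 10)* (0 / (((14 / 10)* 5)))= 0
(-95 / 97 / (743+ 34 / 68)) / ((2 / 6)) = -570 / 144239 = -0.00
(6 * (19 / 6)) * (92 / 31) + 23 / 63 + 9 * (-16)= -170395 / 1953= -87.25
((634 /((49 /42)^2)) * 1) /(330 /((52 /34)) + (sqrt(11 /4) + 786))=15456321504 /33241220593 - 7714512 * sqrt(11) /33241220593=0.46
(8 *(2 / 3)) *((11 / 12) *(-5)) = -220 / 9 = -24.44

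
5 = 5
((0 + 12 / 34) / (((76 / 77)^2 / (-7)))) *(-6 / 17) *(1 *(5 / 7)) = 266805 / 417316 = 0.64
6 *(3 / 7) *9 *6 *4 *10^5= 388800000 / 7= 55542857.14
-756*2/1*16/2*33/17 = -399168/17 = -23480.47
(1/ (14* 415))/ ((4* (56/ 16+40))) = 1/ 1010940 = 0.00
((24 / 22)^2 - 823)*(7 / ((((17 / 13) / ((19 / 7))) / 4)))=-98245732 / 2057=-47761.66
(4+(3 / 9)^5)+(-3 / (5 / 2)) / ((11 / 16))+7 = 123742 / 13365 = 9.26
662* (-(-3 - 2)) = 3310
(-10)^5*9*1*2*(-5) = 9000000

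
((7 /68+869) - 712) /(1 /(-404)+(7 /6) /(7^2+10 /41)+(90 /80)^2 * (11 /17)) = 104566400496 /559196911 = 186.99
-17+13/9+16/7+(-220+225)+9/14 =-961/126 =-7.63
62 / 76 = 31 / 38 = 0.82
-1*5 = -5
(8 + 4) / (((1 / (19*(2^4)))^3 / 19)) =6405537792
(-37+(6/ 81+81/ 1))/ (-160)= -119/ 432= -0.28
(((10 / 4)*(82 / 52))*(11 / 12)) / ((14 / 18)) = 6765 / 1456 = 4.65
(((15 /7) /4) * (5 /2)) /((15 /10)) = 25 /28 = 0.89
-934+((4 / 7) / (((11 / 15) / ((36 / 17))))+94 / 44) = -2435299 / 2618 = -930.21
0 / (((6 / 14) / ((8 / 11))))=0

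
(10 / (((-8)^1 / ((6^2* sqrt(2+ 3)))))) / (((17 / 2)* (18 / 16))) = -80* sqrt(5) / 17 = -10.52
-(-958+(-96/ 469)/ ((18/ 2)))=1347938/ 1407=958.02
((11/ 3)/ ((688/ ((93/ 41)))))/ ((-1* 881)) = -341/ 24851248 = -0.00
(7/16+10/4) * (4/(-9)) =-47/36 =-1.31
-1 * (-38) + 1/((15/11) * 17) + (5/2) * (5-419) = -254224/255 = -996.96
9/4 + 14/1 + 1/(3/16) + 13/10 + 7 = 1793/60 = 29.88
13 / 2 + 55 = 123 / 2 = 61.50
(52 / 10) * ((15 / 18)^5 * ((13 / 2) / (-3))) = -105625 / 23328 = -4.53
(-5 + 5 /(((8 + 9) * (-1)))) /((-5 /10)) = 180 /17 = 10.59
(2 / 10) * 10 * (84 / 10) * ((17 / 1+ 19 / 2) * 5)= 2226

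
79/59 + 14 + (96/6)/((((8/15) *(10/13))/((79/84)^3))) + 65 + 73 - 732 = -6367008175/11656512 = -546.22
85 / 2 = 42.50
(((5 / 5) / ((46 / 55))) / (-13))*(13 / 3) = -55 / 138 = -0.40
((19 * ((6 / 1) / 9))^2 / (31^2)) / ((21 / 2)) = 2888 / 181629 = 0.02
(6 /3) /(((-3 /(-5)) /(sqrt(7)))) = 8.82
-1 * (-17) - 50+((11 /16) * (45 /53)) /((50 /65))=-54681 /1696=-32.24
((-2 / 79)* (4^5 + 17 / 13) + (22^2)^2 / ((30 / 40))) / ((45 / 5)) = 962243674 / 27729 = 34701.71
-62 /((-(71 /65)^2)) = 261950 /5041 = 51.96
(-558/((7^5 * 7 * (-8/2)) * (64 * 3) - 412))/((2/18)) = 2511/45177422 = 0.00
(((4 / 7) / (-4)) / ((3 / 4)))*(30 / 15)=-8 / 21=-0.38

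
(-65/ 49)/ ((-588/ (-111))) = -2405/ 9604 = -0.25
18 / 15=6 / 5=1.20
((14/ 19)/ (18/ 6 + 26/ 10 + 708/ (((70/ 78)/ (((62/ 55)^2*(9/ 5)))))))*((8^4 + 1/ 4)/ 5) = 418735625/ 1255610744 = 0.33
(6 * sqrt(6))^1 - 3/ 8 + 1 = 5/ 8 + 6 * sqrt(6) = 15.32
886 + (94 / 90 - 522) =365.04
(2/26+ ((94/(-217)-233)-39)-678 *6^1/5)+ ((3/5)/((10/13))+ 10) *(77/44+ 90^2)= 48662762713/564200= 86250.91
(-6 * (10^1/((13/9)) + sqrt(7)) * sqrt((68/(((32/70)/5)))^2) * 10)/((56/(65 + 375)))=-31556250/13 - 350625 * sqrt(7)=-3355070.40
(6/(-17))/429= -2/2431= -0.00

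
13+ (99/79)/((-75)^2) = 641886/49375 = 13.00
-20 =-20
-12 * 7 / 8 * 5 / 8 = -105 / 16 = -6.56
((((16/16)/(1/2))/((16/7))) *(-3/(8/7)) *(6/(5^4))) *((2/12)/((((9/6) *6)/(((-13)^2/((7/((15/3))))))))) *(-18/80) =3549/320000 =0.01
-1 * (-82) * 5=410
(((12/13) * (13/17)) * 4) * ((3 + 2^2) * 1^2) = 336/17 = 19.76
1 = 1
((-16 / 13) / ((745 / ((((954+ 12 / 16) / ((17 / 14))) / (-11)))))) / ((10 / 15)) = 0.18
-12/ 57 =-4/ 19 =-0.21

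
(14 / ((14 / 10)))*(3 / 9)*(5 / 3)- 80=-670 / 9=-74.44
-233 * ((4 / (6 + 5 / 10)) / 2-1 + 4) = -10019 / 13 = -770.69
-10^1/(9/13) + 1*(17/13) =-1537/117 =-13.14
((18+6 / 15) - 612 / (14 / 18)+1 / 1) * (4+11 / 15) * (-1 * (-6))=-3814262 / 175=-21795.78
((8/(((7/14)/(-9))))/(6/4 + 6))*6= -576/5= -115.20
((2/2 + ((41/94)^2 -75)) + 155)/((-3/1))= -717397/26508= -27.06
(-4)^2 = 16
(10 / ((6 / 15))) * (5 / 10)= 25 / 2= 12.50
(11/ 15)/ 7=11/ 105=0.10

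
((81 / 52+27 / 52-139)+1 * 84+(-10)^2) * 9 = 5508 / 13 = 423.69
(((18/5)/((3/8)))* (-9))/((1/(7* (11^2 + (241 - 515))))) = 462672/5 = 92534.40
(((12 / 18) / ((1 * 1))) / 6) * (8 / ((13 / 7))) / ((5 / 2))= 112 / 585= 0.19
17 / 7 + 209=1480 / 7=211.43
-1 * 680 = -680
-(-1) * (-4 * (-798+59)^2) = -2184484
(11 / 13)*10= 110 / 13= 8.46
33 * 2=66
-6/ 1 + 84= 78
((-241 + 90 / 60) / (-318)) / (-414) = -479 / 263304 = -0.00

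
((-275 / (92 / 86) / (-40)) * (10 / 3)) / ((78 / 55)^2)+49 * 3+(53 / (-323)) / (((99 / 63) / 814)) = 72.65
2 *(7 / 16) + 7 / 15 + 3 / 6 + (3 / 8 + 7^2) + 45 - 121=-1487 / 60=-24.78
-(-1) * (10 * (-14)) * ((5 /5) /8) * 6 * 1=-105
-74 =-74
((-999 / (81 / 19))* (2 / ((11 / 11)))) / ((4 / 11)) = -7733 / 6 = -1288.83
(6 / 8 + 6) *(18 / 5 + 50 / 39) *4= 8568 / 65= 131.82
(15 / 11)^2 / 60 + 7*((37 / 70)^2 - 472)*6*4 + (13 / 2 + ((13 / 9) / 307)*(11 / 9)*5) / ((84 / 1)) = -79248.95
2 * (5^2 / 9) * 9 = 50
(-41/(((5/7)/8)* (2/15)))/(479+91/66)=-227304/31705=-7.17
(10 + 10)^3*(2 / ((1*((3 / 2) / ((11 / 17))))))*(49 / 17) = 17248000 / 867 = 19893.89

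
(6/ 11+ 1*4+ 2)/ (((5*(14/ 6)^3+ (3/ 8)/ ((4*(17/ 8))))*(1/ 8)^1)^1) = 1057536/ 1283711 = 0.82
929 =929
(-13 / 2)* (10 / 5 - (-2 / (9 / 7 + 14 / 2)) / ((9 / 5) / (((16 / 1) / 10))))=-3757 / 261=-14.39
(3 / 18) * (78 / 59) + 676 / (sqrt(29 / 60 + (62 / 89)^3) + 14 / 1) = 23725590212207 / 487085807881 - 120328 * sqrt(46382947635) / 8255691659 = 45.57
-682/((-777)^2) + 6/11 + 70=468486202/6641019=70.54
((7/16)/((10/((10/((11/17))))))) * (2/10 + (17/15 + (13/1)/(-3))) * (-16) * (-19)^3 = -2448663/11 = -222605.73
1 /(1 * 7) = 1 /7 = 0.14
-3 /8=-0.38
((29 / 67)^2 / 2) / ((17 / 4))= 1682 / 76313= 0.02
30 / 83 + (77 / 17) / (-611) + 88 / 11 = 7202187 / 862121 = 8.35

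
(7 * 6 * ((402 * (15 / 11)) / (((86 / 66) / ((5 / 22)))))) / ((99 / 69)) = 14562450 / 5203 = 2798.86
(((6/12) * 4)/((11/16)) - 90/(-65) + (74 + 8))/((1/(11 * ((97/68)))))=299245/221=1354.05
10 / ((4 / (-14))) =-35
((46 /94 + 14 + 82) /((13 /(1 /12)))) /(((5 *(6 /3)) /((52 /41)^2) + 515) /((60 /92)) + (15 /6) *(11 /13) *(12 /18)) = 117910 /152621737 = 0.00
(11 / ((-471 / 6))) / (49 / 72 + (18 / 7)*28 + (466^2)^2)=-1584 / 533059657931725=-0.00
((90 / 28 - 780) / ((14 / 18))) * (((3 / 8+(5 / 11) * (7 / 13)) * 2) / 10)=-13878675 / 112112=-123.79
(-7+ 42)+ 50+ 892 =977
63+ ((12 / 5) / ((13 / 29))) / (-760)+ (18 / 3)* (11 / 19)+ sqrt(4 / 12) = sqrt(3) / 3+ 820863 / 12350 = 67.04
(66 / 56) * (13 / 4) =429 / 112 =3.83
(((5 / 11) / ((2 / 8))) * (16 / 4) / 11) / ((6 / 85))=3400 / 363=9.37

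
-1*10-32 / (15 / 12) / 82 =-2114 / 205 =-10.31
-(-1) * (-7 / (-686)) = 1 / 98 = 0.01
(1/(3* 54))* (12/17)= 2/459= 0.00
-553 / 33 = -16.76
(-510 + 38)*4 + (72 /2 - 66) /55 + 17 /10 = -207553 /110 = -1886.85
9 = 9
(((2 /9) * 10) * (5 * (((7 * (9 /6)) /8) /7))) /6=25 /72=0.35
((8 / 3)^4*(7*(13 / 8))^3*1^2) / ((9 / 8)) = 48228544 / 729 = 66157.12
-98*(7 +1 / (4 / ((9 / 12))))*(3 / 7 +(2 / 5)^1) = -583.62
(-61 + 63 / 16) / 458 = -913 / 7328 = -0.12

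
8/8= 1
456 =456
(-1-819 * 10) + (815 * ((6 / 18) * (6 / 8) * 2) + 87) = -15393 / 2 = -7696.50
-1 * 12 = -12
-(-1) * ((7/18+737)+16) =13561/18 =753.39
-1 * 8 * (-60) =480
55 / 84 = 0.65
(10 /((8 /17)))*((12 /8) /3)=85 /8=10.62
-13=-13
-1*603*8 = -4824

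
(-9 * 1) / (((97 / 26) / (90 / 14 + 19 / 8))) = -57681 / 2716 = -21.24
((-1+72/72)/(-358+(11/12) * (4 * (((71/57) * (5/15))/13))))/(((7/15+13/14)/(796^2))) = 0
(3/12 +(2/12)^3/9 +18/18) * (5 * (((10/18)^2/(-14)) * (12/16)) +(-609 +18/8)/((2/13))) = -226510856/45927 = -4931.98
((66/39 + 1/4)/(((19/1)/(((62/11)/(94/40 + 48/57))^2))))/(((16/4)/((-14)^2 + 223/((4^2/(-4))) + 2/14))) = 181234725725/16201244059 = 11.19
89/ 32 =2.78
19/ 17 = 1.12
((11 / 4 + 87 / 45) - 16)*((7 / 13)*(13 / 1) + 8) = -679 / 4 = -169.75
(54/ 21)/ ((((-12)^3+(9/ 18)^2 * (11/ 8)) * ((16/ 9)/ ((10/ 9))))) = -72/ 77399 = -0.00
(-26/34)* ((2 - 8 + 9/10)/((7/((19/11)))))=741/770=0.96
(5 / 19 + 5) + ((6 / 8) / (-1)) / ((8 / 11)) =2573 / 608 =4.23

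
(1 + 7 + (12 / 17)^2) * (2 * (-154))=-2617.47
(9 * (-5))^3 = -91125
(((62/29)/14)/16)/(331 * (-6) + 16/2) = -31/6424544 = -0.00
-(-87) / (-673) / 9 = -29 / 2019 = -0.01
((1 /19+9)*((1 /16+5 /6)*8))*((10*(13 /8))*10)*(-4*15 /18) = -6009250 /171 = -35141.81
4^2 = 16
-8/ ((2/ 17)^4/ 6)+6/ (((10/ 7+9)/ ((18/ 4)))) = -250560.41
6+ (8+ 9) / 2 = 29 / 2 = 14.50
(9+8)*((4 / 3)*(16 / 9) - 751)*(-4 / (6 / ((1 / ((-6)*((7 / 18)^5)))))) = -2671996896 / 16807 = -158981.19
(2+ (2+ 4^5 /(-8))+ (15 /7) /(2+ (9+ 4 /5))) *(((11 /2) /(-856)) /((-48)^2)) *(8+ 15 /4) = 26437829 /6516228096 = 0.00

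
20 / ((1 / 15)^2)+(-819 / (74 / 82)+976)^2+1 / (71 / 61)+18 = 894770910 / 97199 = 9205.56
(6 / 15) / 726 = 1 / 1815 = 0.00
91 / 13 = 7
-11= -11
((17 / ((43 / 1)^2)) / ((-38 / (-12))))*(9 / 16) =459 / 281048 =0.00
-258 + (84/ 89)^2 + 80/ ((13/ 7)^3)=-4256974474/ 17402437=-244.62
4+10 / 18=41 / 9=4.56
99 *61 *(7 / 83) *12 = 507276 / 83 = 6111.76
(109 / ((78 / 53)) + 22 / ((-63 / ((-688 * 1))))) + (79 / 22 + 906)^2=328085053525 / 396396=827669.94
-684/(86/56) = -19152/43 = -445.40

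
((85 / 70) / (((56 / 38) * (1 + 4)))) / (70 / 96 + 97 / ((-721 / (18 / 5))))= 199614 / 296569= 0.67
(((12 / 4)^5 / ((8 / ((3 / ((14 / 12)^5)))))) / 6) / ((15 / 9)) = 354294 / 84035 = 4.22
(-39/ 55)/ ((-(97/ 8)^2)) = 2496/ 517495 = 0.00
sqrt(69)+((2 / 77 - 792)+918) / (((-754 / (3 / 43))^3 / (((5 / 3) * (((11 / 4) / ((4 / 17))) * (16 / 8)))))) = -927945 / 238570886508136+sqrt(69) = 8.31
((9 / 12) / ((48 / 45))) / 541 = 45 / 34624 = 0.00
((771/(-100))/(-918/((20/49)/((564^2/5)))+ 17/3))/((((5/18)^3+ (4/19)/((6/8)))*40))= 32037363/7185561129912820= 0.00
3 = 3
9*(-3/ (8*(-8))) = 27/ 64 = 0.42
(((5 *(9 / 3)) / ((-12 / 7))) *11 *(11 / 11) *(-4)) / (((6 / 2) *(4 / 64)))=6160 / 3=2053.33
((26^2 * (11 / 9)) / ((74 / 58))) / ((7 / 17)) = 3665948 / 2331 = 1572.69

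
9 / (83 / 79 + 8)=711 / 715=0.99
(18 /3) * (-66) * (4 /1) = -1584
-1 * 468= -468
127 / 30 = 4.23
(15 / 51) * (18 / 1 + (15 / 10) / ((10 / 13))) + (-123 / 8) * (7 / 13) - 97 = -175759 / 1768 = -99.41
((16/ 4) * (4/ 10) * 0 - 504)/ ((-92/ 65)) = 8190/ 23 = 356.09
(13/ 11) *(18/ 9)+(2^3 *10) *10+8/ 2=8870/ 11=806.36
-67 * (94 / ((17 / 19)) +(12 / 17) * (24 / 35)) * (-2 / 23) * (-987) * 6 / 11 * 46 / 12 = -69794436 / 55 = -1268989.75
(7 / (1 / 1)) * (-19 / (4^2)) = -133 / 16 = -8.31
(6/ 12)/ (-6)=-1/ 12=-0.08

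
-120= -120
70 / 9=7.78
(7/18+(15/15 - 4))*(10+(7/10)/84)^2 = -261.55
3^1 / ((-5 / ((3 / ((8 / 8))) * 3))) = -27 / 5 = -5.40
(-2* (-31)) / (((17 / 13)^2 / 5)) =52390 / 289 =181.28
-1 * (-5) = 5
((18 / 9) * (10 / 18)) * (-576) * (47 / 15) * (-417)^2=-348705408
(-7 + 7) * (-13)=0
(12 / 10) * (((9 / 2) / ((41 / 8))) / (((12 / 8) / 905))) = 26064 / 41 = 635.71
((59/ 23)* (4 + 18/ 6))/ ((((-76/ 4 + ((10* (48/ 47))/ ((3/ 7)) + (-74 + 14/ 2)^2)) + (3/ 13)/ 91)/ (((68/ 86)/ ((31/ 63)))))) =49187202246/ 7660505905289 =0.01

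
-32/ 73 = -0.44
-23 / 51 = -0.45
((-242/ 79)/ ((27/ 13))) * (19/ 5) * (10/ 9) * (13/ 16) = -388531/ 76788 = -5.06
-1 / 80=-0.01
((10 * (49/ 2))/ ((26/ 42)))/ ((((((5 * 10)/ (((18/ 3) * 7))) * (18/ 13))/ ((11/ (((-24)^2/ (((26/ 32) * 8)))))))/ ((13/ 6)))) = 4463459/ 69120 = 64.58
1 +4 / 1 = 5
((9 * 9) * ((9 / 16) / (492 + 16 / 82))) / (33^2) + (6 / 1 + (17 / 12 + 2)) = 1103694523 / 117205440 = 9.42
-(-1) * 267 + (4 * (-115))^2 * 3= 635067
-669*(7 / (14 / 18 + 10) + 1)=-107040 / 97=-1103.51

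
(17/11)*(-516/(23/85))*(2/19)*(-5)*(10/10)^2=7456200/4807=1551.11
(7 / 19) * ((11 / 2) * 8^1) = 308 / 19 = 16.21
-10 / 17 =-0.59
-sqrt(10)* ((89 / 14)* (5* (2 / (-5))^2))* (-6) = 1068* sqrt(10) / 35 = 96.49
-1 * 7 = -7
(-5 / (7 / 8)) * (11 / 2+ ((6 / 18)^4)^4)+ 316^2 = 30079843326572 / 301327047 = 99824.57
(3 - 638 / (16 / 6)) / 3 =-315 / 4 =-78.75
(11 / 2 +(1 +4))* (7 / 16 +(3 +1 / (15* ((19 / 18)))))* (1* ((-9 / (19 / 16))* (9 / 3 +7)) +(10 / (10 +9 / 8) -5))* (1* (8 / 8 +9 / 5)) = -21133910553 / 2570320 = -8222.29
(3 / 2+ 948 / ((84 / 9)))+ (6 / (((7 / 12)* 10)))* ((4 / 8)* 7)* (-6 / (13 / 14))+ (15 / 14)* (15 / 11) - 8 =366721 / 5005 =73.27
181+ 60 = 241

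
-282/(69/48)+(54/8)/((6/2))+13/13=-17749/92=-192.92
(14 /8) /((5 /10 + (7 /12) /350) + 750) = 1050 /450301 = 0.00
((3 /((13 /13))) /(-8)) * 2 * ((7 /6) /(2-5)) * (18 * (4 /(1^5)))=21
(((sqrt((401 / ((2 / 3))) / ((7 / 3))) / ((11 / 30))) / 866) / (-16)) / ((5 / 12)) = -27*sqrt(5614) / 266728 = -0.01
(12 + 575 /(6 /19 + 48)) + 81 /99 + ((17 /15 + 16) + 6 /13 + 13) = 36306401 /656370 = 55.31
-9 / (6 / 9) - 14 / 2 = -41 / 2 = -20.50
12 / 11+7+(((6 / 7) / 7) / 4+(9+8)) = 25.12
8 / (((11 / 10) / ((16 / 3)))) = 1280 / 33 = 38.79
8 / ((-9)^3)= -8 / 729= -0.01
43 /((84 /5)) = 215 /84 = 2.56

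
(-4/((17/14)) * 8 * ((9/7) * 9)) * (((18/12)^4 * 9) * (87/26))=-10274526/221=-46491.07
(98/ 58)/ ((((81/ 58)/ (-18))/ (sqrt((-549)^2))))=-11956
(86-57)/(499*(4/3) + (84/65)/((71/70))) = 80301/1845836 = 0.04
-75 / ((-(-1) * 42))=-25 / 14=-1.79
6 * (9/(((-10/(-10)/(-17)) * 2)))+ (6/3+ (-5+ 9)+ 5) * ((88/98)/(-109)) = -2452003/5341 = -459.09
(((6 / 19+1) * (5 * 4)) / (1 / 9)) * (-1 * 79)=-355500 / 19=-18710.53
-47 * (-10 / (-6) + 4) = -799 / 3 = -266.33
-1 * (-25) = 25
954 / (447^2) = 106 / 22201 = 0.00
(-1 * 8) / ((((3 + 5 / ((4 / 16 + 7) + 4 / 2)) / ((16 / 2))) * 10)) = -1184 / 655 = -1.81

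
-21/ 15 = -7/ 5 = -1.40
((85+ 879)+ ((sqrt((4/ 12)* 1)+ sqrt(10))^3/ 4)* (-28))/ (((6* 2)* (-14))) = -241/ 42+ 91* sqrt(3)/ 216+ 11* sqrt(10)/ 24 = -3.56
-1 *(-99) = 99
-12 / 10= -6 / 5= -1.20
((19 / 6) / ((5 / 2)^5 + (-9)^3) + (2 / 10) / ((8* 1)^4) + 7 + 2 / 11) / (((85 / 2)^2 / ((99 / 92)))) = 0.00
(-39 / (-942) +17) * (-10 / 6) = -26755 / 942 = -28.40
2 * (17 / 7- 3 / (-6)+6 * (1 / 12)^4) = 70855 / 12096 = 5.86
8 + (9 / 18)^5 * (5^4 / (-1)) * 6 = -1747 / 16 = -109.19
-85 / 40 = -17 / 8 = -2.12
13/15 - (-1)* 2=2.87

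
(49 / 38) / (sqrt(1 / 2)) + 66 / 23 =49*sqrt(2) / 38 + 66 / 23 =4.69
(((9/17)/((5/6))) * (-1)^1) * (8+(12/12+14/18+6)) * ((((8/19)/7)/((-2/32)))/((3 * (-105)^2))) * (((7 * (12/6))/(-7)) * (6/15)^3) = -581632/15579703125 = -0.00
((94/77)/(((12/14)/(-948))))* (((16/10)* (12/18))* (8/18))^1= -950528/1485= -640.09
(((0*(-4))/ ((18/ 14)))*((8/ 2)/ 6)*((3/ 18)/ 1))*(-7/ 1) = 0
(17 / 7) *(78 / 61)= 1326 / 427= 3.11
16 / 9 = 1.78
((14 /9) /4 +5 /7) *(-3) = -139 /42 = -3.31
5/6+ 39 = 239/6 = 39.83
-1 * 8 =-8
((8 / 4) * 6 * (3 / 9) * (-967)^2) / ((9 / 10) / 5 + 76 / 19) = 187017800 / 209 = 894822.01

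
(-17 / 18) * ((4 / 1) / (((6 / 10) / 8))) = -1360 / 27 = -50.37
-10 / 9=-1.11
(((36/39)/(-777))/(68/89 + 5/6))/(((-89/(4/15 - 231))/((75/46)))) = -207660/66057173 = -0.00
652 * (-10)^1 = -6520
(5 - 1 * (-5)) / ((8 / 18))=45 / 2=22.50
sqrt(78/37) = 1.45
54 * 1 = 54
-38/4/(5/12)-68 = -454/5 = -90.80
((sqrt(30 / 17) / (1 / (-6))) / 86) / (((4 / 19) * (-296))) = 0.00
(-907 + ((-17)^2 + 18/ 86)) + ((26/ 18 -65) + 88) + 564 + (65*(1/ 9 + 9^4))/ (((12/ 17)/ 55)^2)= 72143122466671/ 27864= 2589115793.38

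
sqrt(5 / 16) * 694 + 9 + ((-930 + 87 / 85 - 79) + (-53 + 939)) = -9603 / 85 + 347 * sqrt(5) / 2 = 274.98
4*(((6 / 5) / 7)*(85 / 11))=408 / 77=5.30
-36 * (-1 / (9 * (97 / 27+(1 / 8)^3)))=55296 / 49691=1.11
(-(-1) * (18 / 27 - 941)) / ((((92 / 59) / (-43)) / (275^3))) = 148840676359375 / 276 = 539277812896.29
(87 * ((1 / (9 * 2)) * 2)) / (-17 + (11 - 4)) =-29 / 30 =-0.97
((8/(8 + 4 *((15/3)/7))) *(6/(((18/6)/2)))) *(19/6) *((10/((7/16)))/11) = 640/33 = 19.39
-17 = -17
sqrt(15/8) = sqrt(30)/4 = 1.37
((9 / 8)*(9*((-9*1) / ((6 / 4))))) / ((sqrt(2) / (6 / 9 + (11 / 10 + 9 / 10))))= -81*sqrt(2)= -114.55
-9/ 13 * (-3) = 27/ 13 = 2.08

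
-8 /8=-1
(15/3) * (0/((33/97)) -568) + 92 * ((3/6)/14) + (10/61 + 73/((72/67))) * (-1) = -89305441/30744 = -2904.81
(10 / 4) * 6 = 15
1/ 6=0.17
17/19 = 0.89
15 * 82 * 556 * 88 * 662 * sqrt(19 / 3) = 100262086382.14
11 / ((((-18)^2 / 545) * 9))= 5995 / 2916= 2.06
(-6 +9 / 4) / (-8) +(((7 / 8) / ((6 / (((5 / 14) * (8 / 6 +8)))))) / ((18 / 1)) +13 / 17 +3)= 187733 / 44064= 4.26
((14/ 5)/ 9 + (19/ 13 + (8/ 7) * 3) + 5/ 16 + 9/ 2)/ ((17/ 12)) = 656099/ 92820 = 7.07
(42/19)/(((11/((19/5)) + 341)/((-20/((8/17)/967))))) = -575365/2178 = -264.17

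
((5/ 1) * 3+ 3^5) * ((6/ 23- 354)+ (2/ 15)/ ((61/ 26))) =-640118984/ 7015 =-91250.03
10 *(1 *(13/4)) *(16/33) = 520/33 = 15.76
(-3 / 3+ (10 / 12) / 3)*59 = -42.61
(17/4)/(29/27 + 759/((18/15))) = 459/68426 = 0.01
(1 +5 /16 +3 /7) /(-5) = -39 /112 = -0.35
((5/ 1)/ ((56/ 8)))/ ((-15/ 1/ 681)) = -227/ 7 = -32.43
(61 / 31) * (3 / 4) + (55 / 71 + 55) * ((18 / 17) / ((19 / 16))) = 145616259 / 2843692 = 51.21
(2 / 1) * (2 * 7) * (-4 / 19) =-112 / 19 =-5.89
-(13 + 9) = -22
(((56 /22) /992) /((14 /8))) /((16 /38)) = 19 /5456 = 0.00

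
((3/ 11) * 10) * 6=180/ 11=16.36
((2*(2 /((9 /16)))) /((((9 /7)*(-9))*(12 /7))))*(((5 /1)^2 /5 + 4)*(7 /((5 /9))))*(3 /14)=-392 /45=-8.71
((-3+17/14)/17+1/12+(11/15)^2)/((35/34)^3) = 31946638/67528125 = 0.47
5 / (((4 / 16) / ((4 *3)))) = 240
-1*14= -14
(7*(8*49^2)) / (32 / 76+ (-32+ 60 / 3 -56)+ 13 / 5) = -2069.22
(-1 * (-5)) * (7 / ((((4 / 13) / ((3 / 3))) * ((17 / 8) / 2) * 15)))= 364 / 51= 7.14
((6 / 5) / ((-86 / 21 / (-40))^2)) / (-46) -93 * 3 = -11970873 / 42527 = -281.49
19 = 19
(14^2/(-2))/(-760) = 0.13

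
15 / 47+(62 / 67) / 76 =39647 / 119662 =0.33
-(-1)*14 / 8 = 7 / 4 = 1.75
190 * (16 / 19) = 160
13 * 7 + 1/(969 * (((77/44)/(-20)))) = 617173/6783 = 90.99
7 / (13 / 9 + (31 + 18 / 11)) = 99 / 482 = 0.21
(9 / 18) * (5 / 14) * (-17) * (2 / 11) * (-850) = 36125 / 77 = 469.16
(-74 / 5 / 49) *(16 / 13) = -1184 / 3185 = -0.37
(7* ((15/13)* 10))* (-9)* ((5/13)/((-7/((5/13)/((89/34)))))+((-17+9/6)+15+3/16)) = 233.03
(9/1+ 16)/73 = 25/73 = 0.34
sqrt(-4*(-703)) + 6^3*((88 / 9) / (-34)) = -1056 / 17 + 2*sqrt(703) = -9.09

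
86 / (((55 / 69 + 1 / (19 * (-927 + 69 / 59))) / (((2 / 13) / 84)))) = 0.20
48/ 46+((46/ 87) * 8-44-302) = -681794/ 2001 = -340.73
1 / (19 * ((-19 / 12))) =-12 / 361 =-0.03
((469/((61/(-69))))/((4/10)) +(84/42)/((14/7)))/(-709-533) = 161683/151524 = 1.07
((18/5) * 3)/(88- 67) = 18/35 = 0.51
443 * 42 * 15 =279090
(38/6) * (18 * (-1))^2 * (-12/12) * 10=-20520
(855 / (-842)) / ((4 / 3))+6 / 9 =-959 / 10104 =-0.09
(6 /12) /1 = 1 /2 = 0.50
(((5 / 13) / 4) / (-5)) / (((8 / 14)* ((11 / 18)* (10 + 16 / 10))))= -0.00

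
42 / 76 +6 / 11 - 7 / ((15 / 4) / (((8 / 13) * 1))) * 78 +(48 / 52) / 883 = -2123234071 / 23991110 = -88.50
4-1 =3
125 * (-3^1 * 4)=-1500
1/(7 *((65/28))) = 4/65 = 0.06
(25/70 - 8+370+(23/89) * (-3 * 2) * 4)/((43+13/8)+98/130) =7.85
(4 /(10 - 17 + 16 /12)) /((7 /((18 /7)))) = -216 /833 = -0.26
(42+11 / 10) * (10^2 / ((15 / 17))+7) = 155591 / 30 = 5186.37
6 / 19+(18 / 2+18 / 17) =3351 / 323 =10.37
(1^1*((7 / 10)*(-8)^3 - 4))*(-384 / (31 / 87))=60535296 / 155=390550.30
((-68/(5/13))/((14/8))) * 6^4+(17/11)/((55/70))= -554493046/4235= -130931.06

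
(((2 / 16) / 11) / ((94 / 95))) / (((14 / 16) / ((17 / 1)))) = 0.22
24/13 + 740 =9644/13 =741.85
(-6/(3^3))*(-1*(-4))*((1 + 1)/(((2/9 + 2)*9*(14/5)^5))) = -625/1210104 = -0.00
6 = 6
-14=-14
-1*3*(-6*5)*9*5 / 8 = 2025 / 4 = 506.25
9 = 9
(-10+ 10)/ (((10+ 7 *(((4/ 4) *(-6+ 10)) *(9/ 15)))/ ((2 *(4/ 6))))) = 0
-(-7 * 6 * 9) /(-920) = -189 /460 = -0.41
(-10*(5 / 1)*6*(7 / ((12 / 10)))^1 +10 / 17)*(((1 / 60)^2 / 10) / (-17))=1487 / 520200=0.00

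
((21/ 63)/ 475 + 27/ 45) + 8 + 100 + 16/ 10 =157036/ 1425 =110.20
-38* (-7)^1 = 266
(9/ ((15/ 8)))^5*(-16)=-127401984/ 3125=-40768.63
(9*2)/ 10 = 9/ 5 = 1.80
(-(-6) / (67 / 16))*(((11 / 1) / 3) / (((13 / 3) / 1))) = 1056 / 871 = 1.21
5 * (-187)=-935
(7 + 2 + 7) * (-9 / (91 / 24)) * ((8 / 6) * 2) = -9216 / 91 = -101.27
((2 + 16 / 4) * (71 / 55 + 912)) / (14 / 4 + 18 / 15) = 602772 / 517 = 1165.90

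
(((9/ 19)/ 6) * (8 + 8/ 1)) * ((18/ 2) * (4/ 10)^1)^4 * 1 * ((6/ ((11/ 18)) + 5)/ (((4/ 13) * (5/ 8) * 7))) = 10677318912/ 4571875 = 2335.44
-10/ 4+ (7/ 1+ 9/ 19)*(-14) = -4071/ 38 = -107.13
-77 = -77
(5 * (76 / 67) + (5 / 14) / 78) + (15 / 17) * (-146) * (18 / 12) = -233283725 / 1243788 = -187.56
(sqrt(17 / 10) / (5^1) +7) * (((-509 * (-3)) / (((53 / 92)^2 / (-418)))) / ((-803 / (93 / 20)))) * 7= 39965871708 * sqrt(170) / 25632125 +559522203912 / 1025285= 566053.20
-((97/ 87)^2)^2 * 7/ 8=-619704967/ 458318088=-1.35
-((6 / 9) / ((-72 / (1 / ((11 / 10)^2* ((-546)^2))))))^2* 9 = -625 / 105396534276008976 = -0.00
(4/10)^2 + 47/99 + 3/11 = 2246/2475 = 0.91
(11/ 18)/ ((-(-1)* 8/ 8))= 0.61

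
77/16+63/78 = 5.62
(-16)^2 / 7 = 256 / 7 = 36.57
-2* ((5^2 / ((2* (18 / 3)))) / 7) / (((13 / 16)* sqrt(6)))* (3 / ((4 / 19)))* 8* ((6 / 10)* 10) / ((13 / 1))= -7600* sqrt(6) / 1183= -15.74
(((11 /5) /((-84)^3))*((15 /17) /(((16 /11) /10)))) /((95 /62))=-3751 /255257856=-0.00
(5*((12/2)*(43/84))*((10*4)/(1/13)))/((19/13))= 726700/133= 5463.91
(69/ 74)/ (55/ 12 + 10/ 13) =5382/ 30895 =0.17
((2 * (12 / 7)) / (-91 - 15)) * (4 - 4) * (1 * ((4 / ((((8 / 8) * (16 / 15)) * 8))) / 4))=0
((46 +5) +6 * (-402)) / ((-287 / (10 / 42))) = 3935 / 2009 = 1.96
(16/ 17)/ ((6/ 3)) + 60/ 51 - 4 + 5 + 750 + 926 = 1678.65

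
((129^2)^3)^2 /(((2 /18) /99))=18921441860120466590825342331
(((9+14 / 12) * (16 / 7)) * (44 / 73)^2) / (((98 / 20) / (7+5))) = 37790720 / 1827847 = 20.67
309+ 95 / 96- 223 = 8351 / 96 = 86.99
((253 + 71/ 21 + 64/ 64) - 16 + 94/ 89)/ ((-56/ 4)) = -453115/ 26166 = -17.32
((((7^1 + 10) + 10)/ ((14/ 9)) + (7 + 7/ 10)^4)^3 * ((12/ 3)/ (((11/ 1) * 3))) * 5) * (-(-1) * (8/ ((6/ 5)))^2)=1187516133679.32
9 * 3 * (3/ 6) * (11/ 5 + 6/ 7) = 2889/ 70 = 41.27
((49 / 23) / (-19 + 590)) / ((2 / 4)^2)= 196 / 13133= 0.01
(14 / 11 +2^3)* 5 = 46.36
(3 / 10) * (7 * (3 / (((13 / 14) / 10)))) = 882 / 13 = 67.85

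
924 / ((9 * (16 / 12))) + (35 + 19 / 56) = 6291 / 56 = 112.34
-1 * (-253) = 253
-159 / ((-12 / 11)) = 583 / 4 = 145.75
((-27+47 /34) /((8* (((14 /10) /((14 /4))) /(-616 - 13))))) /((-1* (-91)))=12395 /224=55.33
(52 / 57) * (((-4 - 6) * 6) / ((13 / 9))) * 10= -7200 / 19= -378.95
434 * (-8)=-3472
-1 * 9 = -9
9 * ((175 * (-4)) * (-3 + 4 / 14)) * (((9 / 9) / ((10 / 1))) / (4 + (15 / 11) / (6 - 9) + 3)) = 1045 / 4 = 261.25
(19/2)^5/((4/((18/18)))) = 2476099/128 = 19344.52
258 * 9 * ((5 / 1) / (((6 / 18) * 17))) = 34830 / 17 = 2048.82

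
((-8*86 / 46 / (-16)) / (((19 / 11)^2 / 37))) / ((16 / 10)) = 962555 / 132848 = 7.25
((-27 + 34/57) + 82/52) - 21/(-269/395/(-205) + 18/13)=-12359664803/309324522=-39.96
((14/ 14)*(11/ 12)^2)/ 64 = 121/ 9216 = 0.01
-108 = -108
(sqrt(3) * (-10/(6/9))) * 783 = -11745 * sqrt(3) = -20342.94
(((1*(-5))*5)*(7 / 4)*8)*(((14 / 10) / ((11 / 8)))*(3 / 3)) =-356.36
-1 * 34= -34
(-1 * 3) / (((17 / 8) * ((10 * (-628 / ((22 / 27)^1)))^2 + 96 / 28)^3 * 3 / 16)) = -607645423 / 16915842013161652458473736754596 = -0.00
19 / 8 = 2.38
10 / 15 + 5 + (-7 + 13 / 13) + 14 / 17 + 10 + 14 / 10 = 3032 / 255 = 11.89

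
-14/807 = -0.02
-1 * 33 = -33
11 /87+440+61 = 43598 /87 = 501.13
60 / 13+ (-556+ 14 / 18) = -64421 / 117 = -550.61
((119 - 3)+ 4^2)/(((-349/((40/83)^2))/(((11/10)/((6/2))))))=-77440/2404261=-0.03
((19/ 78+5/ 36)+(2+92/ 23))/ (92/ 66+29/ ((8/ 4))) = 32857/ 81822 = 0.40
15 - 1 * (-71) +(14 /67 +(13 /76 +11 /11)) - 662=-2925965 /5092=-574.62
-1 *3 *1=-3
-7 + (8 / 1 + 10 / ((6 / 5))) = 28 / 3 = 9.33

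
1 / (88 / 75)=75 / 88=0.85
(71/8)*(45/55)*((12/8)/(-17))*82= -78597/1496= -52.54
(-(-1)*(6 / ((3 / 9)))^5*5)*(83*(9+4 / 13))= 94884657120 / 13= 7298819778.46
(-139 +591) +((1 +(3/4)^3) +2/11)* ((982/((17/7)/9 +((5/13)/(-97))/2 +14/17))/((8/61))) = 47543867425861/4150653056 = 11454.55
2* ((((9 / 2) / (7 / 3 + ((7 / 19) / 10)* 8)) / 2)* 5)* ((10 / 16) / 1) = 64125 / 11984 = 5.35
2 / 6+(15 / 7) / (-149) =998 / 3129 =0.32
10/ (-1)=-10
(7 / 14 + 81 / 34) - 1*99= -1634 / 17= -96.12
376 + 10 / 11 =4146 / 11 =376.91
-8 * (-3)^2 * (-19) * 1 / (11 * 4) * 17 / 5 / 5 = 5814 / 275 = 21.14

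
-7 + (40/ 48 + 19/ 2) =10/ 3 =3.33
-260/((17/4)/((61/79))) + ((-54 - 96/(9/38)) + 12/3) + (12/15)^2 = -50556986/100725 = -501.93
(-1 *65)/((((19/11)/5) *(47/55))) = -196625/893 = -220.18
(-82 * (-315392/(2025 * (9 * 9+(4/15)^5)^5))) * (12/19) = 38699220775630078125000000000000000/16730014671682687931433126360889453087981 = 0.00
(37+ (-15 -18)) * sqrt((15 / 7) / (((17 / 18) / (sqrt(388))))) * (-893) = -23879.64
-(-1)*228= 228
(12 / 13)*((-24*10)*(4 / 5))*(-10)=23040 / 13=1772.31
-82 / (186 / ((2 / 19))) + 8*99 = 1399382 / 1767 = 791.95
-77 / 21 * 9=-33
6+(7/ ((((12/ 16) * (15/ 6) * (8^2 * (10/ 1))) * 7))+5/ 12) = 2567/ 400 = 6.42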